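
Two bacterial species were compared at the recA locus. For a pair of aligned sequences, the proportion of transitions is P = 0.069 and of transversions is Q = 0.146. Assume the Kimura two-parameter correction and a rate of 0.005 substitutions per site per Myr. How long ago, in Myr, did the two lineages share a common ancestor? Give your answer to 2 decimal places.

Under the Kimura two-parameter model, d = −½ ln(1 − 2P − Q) − ¼ ln(1 − 2Q).
1 − 2P − Q = 0.716, giving −½ ln(0.716) = 0.167038.
1 − 2Q = 0.708, giving −¼ ln(0.708) = 0.086328.
d = 0.167038 + 0.086328 = 0.253366.
Under a molecular clock d = 2μt, so t = d/(2μ) = 0.253366 / (2 × 0.005) = 25.34 Myr.

25.34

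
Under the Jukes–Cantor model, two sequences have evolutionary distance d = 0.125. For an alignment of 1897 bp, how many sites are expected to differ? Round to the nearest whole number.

Invert JC69: p = (3/4)(1 − e^(−4d/3)) = 0.75 × (1 − e^(-0.166667)) = 0.75 × (1 − 0.846481) = 0.115139.
Expected differing sites = pL ≈ 0.115139 × 1897 = 218.418683 ≈ 218.

218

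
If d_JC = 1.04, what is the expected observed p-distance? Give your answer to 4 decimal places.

p = (3/4)(1 − e^(−4d/3)) = 0.75 × (1 − e^(-1.386667)) = 0.75 × (1 − 0.249907) = 0.562570.

0.5626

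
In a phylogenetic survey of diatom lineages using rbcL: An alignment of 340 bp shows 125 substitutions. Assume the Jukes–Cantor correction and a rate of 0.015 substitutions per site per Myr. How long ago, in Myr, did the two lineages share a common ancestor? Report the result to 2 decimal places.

16.84

p = 125/340 ≈ 0.367647.
d = −(3/4) ln(1 − 4p/3) = −0.75 ln(1 − 0.490196) = −0.75 ln(0.509804)
  = −0.75 × (-0.673729) = 0.505297 substitutions/site.
Under a molecular clock d = 2μt, so t = d/(2μ) = 0.505297 / (2 × 0.015) = 16.84 Myr.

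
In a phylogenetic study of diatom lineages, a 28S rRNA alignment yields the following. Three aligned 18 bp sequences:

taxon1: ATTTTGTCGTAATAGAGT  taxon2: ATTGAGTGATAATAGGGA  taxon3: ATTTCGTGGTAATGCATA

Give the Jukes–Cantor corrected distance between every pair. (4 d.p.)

taxon1–taxon2: 6/18 sites differ → p ≈ 0.333333, d = −0.75 ln(1 − 0.444444) = 0.440839 ≈ 0.4408.
taxon1–taxon3: 6/18 sites differ → p ≈ 0.333333, d = −0.75 ln(1 − 0.444444) = 0.440839 ≈ 0.4408.
taxon2–taxon3: 7/18 sites differ → p ≈ 0.388889, d = −0.75 ln(1 − 0.518519) = 0.548166 ≈ 0.5482.

d(taxon1,taxon2) = 0.4408, d(taxon1,taxon3) = 0.4408, d(taxon2,taxon3) = 0.5482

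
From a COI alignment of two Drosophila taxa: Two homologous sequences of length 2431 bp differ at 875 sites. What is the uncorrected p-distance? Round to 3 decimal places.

0.360

p = 875/2431 = 0.359934… ≈ 0.360 (to 3 d.p.).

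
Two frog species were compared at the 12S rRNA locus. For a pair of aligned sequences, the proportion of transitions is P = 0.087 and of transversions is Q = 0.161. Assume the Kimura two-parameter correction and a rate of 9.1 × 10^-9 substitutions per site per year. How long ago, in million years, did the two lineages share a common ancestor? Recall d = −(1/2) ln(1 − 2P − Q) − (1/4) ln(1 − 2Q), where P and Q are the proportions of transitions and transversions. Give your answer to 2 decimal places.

16.55

Under the Kimura two-parameter model, d = −½ ln(1 − 2P − Q) − ¼ ln(1 − 2Q).
1 − 2P − Q = 0.665, giving −½ ln(0.665) = 0.203984.
1 − 2Q = 0.678, giving −¼ ln(0.678) = 0.097152.
d = 0.203984 + 0.097152 = 0.301136.
Under a molecular clock d = 2μt, so t = d/(2μ) = 0.301136 / (2 × 9.1 × 10^-9) = 16.55 million years.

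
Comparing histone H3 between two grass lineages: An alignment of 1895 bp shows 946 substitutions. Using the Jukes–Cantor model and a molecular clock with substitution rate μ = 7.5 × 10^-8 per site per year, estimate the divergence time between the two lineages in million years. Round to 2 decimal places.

p = 946/1895 ≈ 0.499208.
d = −(3/4) ln(1 − 4p/3) = −0.75 ln(1 − 0.665611) = −0.75 ln(0.334389)
  = −0.75 × (-1.095450) = 0.821588 substitutions/site.
Under a molecular clock d = 2μt, so t = d/(2μ) = 0.821588 / (2 × 7.5 × 10^-8) = 5.48 million years.

5.48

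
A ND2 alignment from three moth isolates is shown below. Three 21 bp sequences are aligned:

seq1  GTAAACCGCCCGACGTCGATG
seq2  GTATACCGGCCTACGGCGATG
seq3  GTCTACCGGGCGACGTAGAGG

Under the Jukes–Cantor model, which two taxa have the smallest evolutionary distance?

seq1 and seq2

seq1–seq2: 4/21 differ, p = 0.190, d = 0.220.
seq1–seq3: 6/21 differ, p = 0.286, d = 0.360.
seq2–seq3: 6/21 differ, p = 0.286, d = 0.360.
The smallest distance is between seq1 and seq2.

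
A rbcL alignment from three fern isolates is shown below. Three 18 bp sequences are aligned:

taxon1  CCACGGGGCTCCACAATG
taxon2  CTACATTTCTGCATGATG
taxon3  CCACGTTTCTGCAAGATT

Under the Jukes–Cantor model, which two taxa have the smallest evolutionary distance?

taxon1–taxon2: 8/18 differ, p = 0.444, d = 0.673.
taxon1–taxon3: 7/18 differ, p = 0.389, d = 0.548.
taxon2–taxon3: 4/18 differ, p = 0.222, d = 0.264.
The smallest distance is between taxon2 and taxon3.

taxon2 and taxon3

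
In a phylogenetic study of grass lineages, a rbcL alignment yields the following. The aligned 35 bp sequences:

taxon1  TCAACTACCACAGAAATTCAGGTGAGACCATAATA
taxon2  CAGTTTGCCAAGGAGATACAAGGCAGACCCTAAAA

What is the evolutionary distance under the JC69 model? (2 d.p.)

The sequences differ at 15 of 35 sites, so p = 15/35 ≈ 0.428571.
d = −(3/4) ln(1 − 4p/3) = −0.75 ln(1 − 0.571428) = −0.75 ln(0.428572)
  = −0.75 × (-0.847297) = 0.635473 substitutions/site.

0.64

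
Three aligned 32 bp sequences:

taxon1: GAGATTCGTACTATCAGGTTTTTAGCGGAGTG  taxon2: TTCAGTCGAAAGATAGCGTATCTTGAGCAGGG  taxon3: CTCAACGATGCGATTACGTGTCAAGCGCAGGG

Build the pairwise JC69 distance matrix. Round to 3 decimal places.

d(taxon1,taxon2) = 0.824, d(taxon1,taxon3) = 0.824, d(taxon2,taxon3) = 0.657

taxon1–taxon2: 16/32 sites differ → p = 0.5, d = −0.75 ln(1 − 0.666667) = 0.823960 ≈ 0.824.
taxon1–taxon3: 16/32 sites differ → p = 0.5, d = −0.75 ln(1 − 0.666667) = 0.823960 ≈ 0.824.
taxon2–taxon3: 14/32 sites differ → p = 0.4375, d = −0.75 ln(1 − 0.583333) = 0.656601 ≈ 0.657.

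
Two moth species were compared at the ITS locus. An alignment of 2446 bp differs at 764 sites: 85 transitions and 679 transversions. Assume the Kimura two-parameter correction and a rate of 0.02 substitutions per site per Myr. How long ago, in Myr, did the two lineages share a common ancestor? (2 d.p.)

P = 85/2446 ≈ 0.034751 and Q = 679/2446 ≈ 0.277596.
Under the Kimura two-parameter model, d = −½ ln(1 − 2P − Q) − ¼ ln(1 − 2Q).
1 − 2P − Q = 0.652902, giving −½ ln(0.652902) = 0.213164.
1 − 2Q = 0.444808, giving −¼ ln(0.444808) = 0.202528.
d = 0.213164 + 0.202528 = 0.415692.
Under a molecular clock d = 2μt, so t = d/(2μ) = 0.415692 / (2 × 0.02) = 10.39 Myr.

10.39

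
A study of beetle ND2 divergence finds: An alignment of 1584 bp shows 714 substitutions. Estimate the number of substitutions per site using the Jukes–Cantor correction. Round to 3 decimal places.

p = 714/1584 ≈ 0.450758.
d = −(3/4) ln(1 − 4p/3) = −0.75 ln(1 − 0.601011) = −0.75 ln(0.398989)
  = −0.75 × (-0.918821) = 0.689116 substitutions/site.

0.689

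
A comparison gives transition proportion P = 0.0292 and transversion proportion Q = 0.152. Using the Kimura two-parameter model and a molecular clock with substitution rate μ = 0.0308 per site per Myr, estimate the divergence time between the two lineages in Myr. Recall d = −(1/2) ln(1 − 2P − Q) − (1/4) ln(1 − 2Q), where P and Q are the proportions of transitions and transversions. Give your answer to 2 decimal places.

3.39

Under the Kimura two-parameter model, d = −½ ln(1 − 2P − Q) − ¼ ln(1 − 2Q).
1 − 2P − Q = 0.7896, giving −½ ln(0.7896) = 0.118114.
1 − 2Q = 0.696, giving −¼ ln(0.696) = 0.090601.
d = 0.118114 + 0.090601 = 0.208715.
Under a molecular clock d = 2μt, so t = d/(2μ) = 0.208715 / (2 × 0.0308) = 3.39 Myr.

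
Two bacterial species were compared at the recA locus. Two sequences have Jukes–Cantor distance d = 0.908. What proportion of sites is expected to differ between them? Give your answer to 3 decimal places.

0.527

p = (3/4)(1 − e^(−4d/3)) = 0.75 × (1 − e^(-1.210667)) = 0.75 × (1 − 0.297998) = 0.526502.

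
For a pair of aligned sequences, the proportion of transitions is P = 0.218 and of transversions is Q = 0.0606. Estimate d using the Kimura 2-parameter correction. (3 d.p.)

Under the Kimura two-parameter model, d = −½ ln(1 − 2P − Q) − ¼ ln(1 − 2Q).
1 − 2P − Q = 0.5034, giving −½ ln(0.5034) = 0.343185.
1 − 2Q = 0.8788, giving −¼ ln(0.8788) = 0.032299.
d = 0.343185 + 0.032299 = 0.375484.

0.375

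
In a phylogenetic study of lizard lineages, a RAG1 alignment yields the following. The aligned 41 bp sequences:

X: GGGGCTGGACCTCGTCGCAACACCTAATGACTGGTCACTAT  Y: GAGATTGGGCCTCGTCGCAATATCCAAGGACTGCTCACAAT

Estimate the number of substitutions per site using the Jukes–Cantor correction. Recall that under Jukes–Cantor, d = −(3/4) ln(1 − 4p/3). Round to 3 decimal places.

0.295

The sequences differ at 10 of 41 sites (2, 4, 5, 9, 21, 23, 25, 28, 34, 39), so p = 10/41 ≈ 0.243902.
d = −(3/4) ln(1 − 4p/3) = −0.75 ln(1 − 0.325203) = −0.75 ln(0.674797)
  = −0.75 × (-0.393343) = 0.295007 substitutions/site.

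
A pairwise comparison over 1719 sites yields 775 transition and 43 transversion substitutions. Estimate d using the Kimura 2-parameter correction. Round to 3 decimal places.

1.319

P = 775/1719 ≈ 0.450844 and Q = 43/1719 ≈ 0.025015.
Under the Kimura two-parameter model, d = −½ ln(1 − 2P − Q) − ¼ ln(1 − 2Q).
1 − 2P − Q = 0.073297, giving −½ ln(0.073297) = 1.306618.
1 − 2Q = 0.94997, giving −¼ ln(0.94997) = 0.012831.
d = 1.306618 + 0.012831 = 1.319449.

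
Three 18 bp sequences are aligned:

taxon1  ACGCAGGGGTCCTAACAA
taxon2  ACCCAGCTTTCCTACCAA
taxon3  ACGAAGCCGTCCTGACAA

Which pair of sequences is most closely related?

taxon1–taxon2: 5/18 differ, p = 0.278, d = 0.347.
taxon1–taxon3: 4/18 differ, p = 0.222, d = 0.264.
taxon2–taxon3: 6/18 differ, p = 0.333, d = 0.441.
The smallest distance is between taxon1 and taxon3.

taxon1 and taxon3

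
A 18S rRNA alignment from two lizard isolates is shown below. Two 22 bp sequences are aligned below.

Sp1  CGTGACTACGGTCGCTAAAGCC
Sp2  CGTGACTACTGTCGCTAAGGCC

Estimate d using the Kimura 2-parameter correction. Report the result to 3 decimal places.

0.097

Of 22 sites, 1 differences are transitions and 1 are transversions, so P = 1/22 ≈ 0.045455 and Q = 1/22 ≈ 0.045455.
Under the Kimura two-parameter model, d = −½ ln(1 − 2P − Q) − ¼ ln(1 − 2Q).
1 − 2P − Q = 0.863635, giving −½ ln(0.863635) = 0.073303.
1 − 2Q = 0.90909, giving −¼ ln(0.90909) = 0.023828.
d = 0.073303 + 0.023828 = 0.097131.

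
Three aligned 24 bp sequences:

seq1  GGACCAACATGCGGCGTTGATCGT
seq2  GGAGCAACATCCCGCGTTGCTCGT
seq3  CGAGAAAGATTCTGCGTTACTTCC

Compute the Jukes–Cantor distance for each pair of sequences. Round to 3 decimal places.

seq1–seq2: 4/24 sites differ → p ≈ 0.166667, d = −0.75 ln(1 − 0.222223) = 0.188487 ≈ 0.188.
seq1–seq3: 11/24 sites differ → p ≈ 0.458333, d = −0.75 ln(1 − 0.611111) = 0.708346 ≈ 0.708.
seq2–seq3: 9/24 sites differ → p = 0.375, d = −0.75 ln(1 − 0.5) = 0.519860 ≈ 0.520.

d(seq1,seq2) = 0.188, d(seq1,seq3) = 0.708, d(seq2,seq3) = 0.520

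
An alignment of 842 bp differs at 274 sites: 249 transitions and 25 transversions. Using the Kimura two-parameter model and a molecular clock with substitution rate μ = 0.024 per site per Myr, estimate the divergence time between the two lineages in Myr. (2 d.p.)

10.43

P = 249/842 ≈ 0.295724 and Q = 25/842 ≈ 0.029691.
Under the Kimura two-parameter model, d = −½ ln(1 − 2P − Q) − ¼ ln(1 − 2Q).
1 − 2P − Q = 0.378861, giving −½ ln(0.378861) = 0.485293.
1 − 2Q = 0.940618, giving −¼ ln(0.940618) = 0.015305.
d = 0.485293 + 0.015305 = 0.500598.
Under a molecular clock d = 2μt, so t = d/(2μ) = 0.500598 / (2 × 0.024) = 10.43 Myr.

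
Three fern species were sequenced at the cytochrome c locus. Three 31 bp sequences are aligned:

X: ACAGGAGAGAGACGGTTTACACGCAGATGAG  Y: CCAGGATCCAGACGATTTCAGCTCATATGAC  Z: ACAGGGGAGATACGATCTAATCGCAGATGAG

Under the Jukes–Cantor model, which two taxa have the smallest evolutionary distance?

X–Y: 11/31 differ, p = 0.355, d = 0.481.
X–Z: 6/31 differ, p = 0.194, d = 0.224.
Y–Z: 12/31 differ, p = 0.387, d = 0.544.
The smallest distance is between X and Z.

X and Z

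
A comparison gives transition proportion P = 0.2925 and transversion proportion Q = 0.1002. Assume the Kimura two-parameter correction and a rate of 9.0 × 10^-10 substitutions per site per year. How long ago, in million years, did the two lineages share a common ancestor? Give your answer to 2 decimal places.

Under the Kimura two-parameter model, d = −½ ln(1 − 2P − Q) − ¼ ln(1 − 2Q).
1 − 2P − Q = 0.3148, giving −½ ln(0.3148) = 0.577909.
1 − 2Q = 0.7996, giving −¼ ln(0.7996) = 0.055911.
d = 0.577909 + 0.055911 = 0.633820.
Under a molecular clock d = 2μt, so t = d/(2μ) = 0.633820 / (2 × 9.0 × 10^-10) = 352.12 million years.

352.12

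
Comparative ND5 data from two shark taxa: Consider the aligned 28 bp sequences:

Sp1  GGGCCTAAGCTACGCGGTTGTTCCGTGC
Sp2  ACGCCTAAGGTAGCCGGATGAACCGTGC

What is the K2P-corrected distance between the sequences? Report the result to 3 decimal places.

Of 28 sites, 1 differences are transitions and 7 are transversions, so P = 1/28 ≈ 0.035714 and Q = 7/28 = 0.25.
Under the Kimura two-parameter model, d = −½ ln(1 − 2P − Q) − ¼ ln(1 − 2Q).
1 − 2P − Q = 0.678572, giving −½ ln(0.678572) = 0.193882.
1 − 2Q = 0.5, giving −¼ ln(0.5) = 0.173287.
d = 0.193882 + 0.173287 = 0.367169.

0.367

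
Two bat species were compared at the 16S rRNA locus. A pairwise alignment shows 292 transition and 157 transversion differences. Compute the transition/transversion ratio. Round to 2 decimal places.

R = 292/157 = 1.859872… ≈ 1.86 (to 2 d.p.).

1.86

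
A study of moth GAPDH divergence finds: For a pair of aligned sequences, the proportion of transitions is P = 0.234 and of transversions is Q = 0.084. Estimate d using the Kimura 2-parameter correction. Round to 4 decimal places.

0.4475

Under the Kimura two-parameter model, d = −½ ln(1 − 2P − Q) − ¼ ln(1 − 2Q).
1 − 2P − Q = 0.448, giving −½ ln(0.448) = 0.401481.
1 − 2Q = 0.832, giving −¼ ln(0.832) = 0.045981.
d = 0.401481 + 0.045981 = 0.447462.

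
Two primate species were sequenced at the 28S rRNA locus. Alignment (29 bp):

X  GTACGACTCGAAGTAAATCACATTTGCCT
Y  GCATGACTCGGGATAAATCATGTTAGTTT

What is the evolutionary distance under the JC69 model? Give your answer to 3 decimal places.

The sequences differ at 10 of 29 sites (2, 4, 11, 12, 13, 21, 22, 25, 27, 28), so p = 10/29 ≈ 0.344828.
d = −(3/4) ln(1 − 4p/3) = −0.75 ln(1 − 0.459771) = −0.75 ln(0.540229)
  = −0.75 × (-0.615762) = 0.461822 substitutions/site.

0.462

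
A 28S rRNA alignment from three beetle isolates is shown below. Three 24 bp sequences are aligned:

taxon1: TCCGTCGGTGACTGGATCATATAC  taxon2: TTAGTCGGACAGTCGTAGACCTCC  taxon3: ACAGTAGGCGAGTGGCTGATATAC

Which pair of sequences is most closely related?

taxon1–taxon2: 12/24 differ, p = 0.500, d = 0.824.
taxon1–taxon3: 7/24 differ, p = 0.292, d = 0.369.
taxon2–taxon3: 11/24 differ, p = 0.458, d = 0.708.
The smallest distance is between taxon1 and taxon3.

taxon1 and taxon3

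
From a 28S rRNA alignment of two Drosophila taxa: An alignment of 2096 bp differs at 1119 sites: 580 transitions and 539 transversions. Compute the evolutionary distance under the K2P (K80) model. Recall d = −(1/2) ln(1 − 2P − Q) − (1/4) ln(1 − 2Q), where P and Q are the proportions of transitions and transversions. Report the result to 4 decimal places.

1.0125

P = 580/2096 ≈ 0.276718 and Q = 539/2096 ≈ 0.257156.
Under the Kimura two-parameter model, d = −½ ln(1 − 2P − Q) − ¼ ln(1 − 2Q).
1 − 2P − Q = 0.189408, giving −½ ln(0.189408) = 0.831926.
1 − 2Q = 0.485688, giving −¼ ln(0.485688) = 0.180547.
d = 0.831926 + 0.180547 = 1.012473.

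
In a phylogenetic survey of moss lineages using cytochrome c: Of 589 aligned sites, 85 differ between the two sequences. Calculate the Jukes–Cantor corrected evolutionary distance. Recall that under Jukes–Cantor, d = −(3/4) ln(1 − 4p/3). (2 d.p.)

p = 85/589 ≈ 0.144312.
d = −(3/4) ln(1 − 4p/3) = −0.75 ln(1 − 0.192416) = −0.75 ln(0.807584)
  = −0.75 × (-0.213708) = 0.160281 substitutions/site.

0.16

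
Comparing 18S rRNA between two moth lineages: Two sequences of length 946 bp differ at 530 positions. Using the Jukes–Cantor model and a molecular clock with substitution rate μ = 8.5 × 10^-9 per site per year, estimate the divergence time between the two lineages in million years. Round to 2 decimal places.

p = 530/946 ≈ 0.560254.
d = −(3/4) ln(1 − 4p/3) = −0.75 ln(1 − 0.747005) = −0.75 ln(0.252995)
  = −0.75 × (-1.374386) = 1.030790 substitutions/site.
Under a molecular clock d = 2μt, so t = d/(2μ) = 1.030790 / (2 × 8.5 × 10^-9) = 60.63 million years.

60.63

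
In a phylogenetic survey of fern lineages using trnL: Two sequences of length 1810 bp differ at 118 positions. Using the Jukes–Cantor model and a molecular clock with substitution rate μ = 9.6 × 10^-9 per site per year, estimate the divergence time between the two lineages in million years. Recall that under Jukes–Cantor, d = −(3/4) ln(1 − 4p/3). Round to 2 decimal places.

p = 118/1810 ≈ 0.065193.
d = −(3/4) ln(1 − 4p/3) = −0.75 ln(1 − 0.086924) = −0.75 ln(0.913076)
  = −0.75 × (-0.090936) = 0.068202 substitutions/site.
Under a molecular clock d = 2μt, so t = d/(2μ) = 0.068202 / (2 × 9.6 × 10^-9) = 3.55 million years.

3.55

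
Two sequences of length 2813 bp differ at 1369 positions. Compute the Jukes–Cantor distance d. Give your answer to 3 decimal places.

p = 1369/2813 ≈ 0.486669.
d = −(3/4) ln(1 − 4p/3) = −0.75 ln(1 − 0.648892) = −0.75 ln(0.351108)
  = −0.75 × (-1.046661) = 0.784996 substitutions/site.

0.785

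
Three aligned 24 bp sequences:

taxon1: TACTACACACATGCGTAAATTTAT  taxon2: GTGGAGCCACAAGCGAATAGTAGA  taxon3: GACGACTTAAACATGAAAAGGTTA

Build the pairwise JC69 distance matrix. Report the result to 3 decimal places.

taxon1–taxon2: 13/24 sites differ → p ≈ 0.541667, d = −0.75 ln(1 − 0.722223) = 0.960702 ≈ 0.961.
taxon1–taxon3: 13/24 sites differ → p ≈ 0.541667, d = −0.75 ln(1 − 0.722223) = 0.960702 ≈ 0.961.
taxon2–taxon3: 13/24 sites differ → p ≈ 0.541667, d = −0.75 ln(1 − 0.722223) = 0.960702 ≈ 0.961.

d(taxon1,taxon2) = 0.961, d(taxon1,taxon3) = 0.961, d(taxon2,taxon3) = 0.961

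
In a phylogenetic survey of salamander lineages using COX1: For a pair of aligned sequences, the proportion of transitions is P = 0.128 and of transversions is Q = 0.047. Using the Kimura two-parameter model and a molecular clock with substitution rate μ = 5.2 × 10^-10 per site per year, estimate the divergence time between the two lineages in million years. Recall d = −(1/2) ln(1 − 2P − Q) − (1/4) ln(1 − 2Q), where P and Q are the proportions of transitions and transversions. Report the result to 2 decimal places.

Under the Kimura two-parameter model, d = −½ ln(1 − 2P − Q) − ¼ ln(1 − 2Q).
1 − 2P − Q = 0.697, giving −½ ln(0.697) = 0.180485.
1 − 2Q = 0.906, giving −¼ ln(0.906) = 0.024679.
d = 0.180485 + 0.024679 = 0.205164.
Under a molecular clock d = 2μt, so t = d/(2μ) = 0.205164 / (2 × 5.2 × 10^-10) = 197.27 million years.

197.27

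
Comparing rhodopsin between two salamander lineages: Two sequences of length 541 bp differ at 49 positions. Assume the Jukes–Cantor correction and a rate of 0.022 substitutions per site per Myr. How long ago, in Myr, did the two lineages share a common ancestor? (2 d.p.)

p = 49/541 ≈ 0.090573.
d = −(3/4) ln(1 − 4p/3) = −0.75 ln(1 − 0.120764) = −0.75 ln(0.879236)
  = −0.75 × (-0.128702) = 0.096527 substitutions/site.
Under a molecular clock d = 2μt, so t = d/(2μ) = 0.096527 / (2 × 0.022) = 2.19 Myr.

2.19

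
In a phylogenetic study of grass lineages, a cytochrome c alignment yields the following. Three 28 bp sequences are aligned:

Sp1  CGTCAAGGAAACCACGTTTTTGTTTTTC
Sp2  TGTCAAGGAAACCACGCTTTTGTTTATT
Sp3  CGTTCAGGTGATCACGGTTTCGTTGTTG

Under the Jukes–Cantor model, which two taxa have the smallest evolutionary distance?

Sp1 and Sp2

Sp1–Sp2: 4/28 differ, p = 0.143, d = 0.158.
Sp1–Sp3: 9/28 differ, p = 0.321, d = 0.420.
Sp2–Sp3: 11/28 differ, p = 0.393, d = 0.556.
The smallest distance is between Sp1 and Sp2.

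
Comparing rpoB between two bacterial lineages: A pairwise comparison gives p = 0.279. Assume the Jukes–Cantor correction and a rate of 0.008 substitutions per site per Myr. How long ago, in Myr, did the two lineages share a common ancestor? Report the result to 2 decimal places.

21.81

d = −(3/4) ln(1 − 4p/3) = −0.75 ln(1 − 0.372) = −0.75 ln(0.628)
  = −0.75 × (-0.465215) = 0.348911 substitutions/site.
Under a molecular clock d = 2μt, so t = d/(2μ) = 0.348911 / (2 × 0.008) = 21.81 Myr.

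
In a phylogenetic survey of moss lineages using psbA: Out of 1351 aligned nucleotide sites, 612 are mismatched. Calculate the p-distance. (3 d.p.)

0.453

p = 612/1351 = 0.452997… ≈ 0.453 (to 3 d.p.).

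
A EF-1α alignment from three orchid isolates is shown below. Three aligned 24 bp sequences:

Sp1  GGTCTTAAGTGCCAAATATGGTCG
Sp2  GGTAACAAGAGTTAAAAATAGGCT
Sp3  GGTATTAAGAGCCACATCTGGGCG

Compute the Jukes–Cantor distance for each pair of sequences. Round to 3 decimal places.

d(Sp1,Sp2) = 0.608, d(Sp1,Sp3) = 0.244, d(Sp2,Sp3) = 0.520

Sp1–Sp2: 10/24 sites differ → p ≈ 0.416667, d = −0.75 ln(1 − 0.555556) = 0.608198 ≈ 0.608.
Sp1–Sp3: 5/24 sites differ → p ≈ 0.208333, d = −0.75 ln(1 − 0.277777) = 0.244066 ≈ 0.244.
Sp2–Sp3: 9/24 sites differ → p = 0.375, d = −0.75 ln(1 − 0.5) = 0.519860 ≈ 0.520.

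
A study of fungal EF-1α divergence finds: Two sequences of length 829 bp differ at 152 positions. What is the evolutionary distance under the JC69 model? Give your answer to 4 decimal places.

p = 152/829 ≈ 0.183353.
d = −(3/4) ln(1 − 4p/3) = −0.75 ln(1 − 0.244471) = −0.75 ln(0.755529)
  = −0.75 × (-0.280337) = 0.210253 substitutions/site.

0.2103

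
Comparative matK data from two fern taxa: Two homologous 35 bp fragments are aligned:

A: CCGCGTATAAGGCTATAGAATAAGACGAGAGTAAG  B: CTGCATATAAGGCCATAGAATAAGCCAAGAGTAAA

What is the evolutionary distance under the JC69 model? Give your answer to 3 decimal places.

0.195

The sequences differ at 6 of 35 sites (2, 5, 14, 25, 27, 35), so p = 6/35 ≈ 0.171429.
d = −(3/4) ln(1 − 4p/3) = −0.75 ln(1 − 0.228572) = −0.75 ln(0.771428)
  = −0.75 × (-0.259512) = 0.194634 substitutions/site.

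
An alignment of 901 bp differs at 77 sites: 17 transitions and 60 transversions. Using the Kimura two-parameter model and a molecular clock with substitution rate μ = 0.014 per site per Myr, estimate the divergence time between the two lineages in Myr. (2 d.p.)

3.24

P = 17/901 ≈ 0.018868 and Q = 60/901 ≈ 0.066593.
Under the Kimura two-parameter model, d = −½ ln(1 − 2P − Q) − ¼ ln(1 − 2Q).
1 − 2P − Q = 0.895671, giving −½ ln(0.895671) = 0.055091.
1 − 2Q = 0.866814, giving −¼ ln(0.866814) = 0.035733.
d = 0.055091 + 0.035733 = 0.090824.
Under a molecular clock d = 2μt, so t = d/(2μ) = 0.090824 / (2 × 0.014) = 3.24 Myr.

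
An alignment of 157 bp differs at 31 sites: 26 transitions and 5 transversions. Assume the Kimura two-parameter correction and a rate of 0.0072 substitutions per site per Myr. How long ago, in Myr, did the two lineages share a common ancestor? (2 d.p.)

16.80

P = 26/157 ≈ 0.165605 and Q = 5/157 ≈ 0.031847.
Under the Kimura two-parameter model, d = −½ ln(1 − 2P − Q) − ¼ ln(1 − 2Q).
1 − 2P − Q = 0.636943, giving −½ ln(0.636943) = 0.225538.
1 − 2Q = 0.936306, giving −¼ ln(0.936306) = 0.016453.
d = 0.225538 + 0.016453 = 0.241991.
Under a molecular clock d = 2μt, so t = d/(2μ) = 0.241991 / (2 × 0.0072) = 16.80 Myr.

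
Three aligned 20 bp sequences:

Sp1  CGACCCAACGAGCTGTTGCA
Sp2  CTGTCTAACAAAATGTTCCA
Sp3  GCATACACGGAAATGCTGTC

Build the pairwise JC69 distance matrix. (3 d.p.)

d(Sp1,Sp2) = 0.572, d(Sp1,Sp3) = 0.991, d(Sp2,Sp3) = 1.207

Sp1–Sp2: 8/20 sites differ → p = 0.4, d = −0.75 ln(1 − 0.533333) = 0.571605 ≈ 0.572.
Sp1–Sp3: 11/20 sites differ → p = 0.55, d = −0.75 ln(1 − 0.733333) = 0.991316 ≈ 0.991.
Sp2–Sp3: 12/20 sites differ → p = 0.6, d = −0.75 ln(1 − 0.8) = 1.207078 ≈ 1.207.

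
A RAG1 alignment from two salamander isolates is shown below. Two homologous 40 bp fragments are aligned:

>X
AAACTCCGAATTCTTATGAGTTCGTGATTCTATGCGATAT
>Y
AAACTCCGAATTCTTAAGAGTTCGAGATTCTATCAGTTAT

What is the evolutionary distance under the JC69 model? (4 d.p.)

The sequences differ at 5 of 40 sites (17, 25, 34, 35, 37), so p = 5/40 = 0.125.
d = −(3/4) ln(1 − 4p/3) = −0.75 ln(1 − 0.166667) = −0.75 ln(0.833333)
  = −0.75 × (-0.182322) = 0.136742 substitutions/site.

0.1367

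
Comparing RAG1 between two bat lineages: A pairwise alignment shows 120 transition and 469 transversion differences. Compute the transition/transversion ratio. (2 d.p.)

0.26

R = 120/469 = 0.255863… ≈ 0.26 (to 2 d.p.).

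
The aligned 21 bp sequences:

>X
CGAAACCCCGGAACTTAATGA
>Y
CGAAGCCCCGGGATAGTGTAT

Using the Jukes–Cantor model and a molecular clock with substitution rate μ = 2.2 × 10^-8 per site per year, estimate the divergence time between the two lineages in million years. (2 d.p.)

14.44

The sequences differ at 9 of 21 sites (5, 12, 14, 15, 16, 17, 18, 20, 21), so p = 9/21 ≈ 0.428571.
d = −(3/4) ln(1 − 4p/3) = −0.75 ln(1 − 0.571428) = −0.75 ln(0.428572)
  = −0.75 × (-0.847297) = 0.635473 substitutions/site.
Under a molecular clock d = 2μt, so t = d/(2μ) = 0.635473 / (2 × 2.2 × 10^-8) = 14.44 million years.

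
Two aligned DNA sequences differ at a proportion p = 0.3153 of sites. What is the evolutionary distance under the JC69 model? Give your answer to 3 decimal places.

0.409

d = −(3/4) ln(1 − 4p/3) = −0.75 ln(1 − 0.4204) = −0.75 ln(0.5796)
  = −0.75 × (-0.545417) = 0.409063 substitutions/site.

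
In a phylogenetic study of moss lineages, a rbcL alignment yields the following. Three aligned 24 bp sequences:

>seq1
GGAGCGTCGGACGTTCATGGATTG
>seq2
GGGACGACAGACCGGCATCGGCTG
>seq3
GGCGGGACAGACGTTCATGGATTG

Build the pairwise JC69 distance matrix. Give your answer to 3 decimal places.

d(seq1,seq2) = 0.608, d(seq1,seq3) = 0.188, d(seq2,seq3) = 0.520

seq1–seq2: 10/24 sites differ → p ≈ 0.416667, d = −0.75 ln(1 − 0.555556) = 0.608198 ≈ 0.608.
seq1–seq3: 4/24 sites differ → p ≈ 0.166667, d = −0.75 ln(1 − 0.222223) = 0.188487 ≈ 0.188.
seq2–seq3: 9/24 sites differ → p = 0.375, d = −0.75 ln(1 − 0.5) = 0.519860 ≈ 0.520.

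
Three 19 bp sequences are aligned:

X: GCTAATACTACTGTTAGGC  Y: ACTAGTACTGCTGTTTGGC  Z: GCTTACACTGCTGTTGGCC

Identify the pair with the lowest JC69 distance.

X and Y

X–Y: 4/19 differ, p = 0.211, d = 0.247.
X–Z: 5/19 differ, p = 0.263, d = 0.324.
Y–Z: 6/19 differ, p = 0.316, d = 0.410.
The smallest distance is between X and Y.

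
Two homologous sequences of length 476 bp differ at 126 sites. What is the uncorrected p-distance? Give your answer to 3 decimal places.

0.265

p = 126/476 = 0.264705… ≈ 0.265 (to 3 d.p.).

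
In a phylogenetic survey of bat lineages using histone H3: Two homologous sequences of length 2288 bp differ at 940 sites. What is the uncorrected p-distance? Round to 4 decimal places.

p = 940/2288 = 0.410839… ≈ 0.4108 (to 4 d.p.).

0.4108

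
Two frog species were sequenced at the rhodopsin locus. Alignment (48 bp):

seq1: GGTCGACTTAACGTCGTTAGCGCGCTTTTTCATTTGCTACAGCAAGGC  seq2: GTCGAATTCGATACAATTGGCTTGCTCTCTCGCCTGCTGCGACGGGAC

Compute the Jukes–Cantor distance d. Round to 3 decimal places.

0.961

The sequences differ at 26 of 48 sites, so p = 26/48 ≈ 0.541667.
d = −(3/4) ln(1 − 4p/3) = −0.75 ln(1 − 0.722223) = −0.75 ln(0.277777)
  = −0.75 × (-1.280937) = 0.960703 substitutions/site.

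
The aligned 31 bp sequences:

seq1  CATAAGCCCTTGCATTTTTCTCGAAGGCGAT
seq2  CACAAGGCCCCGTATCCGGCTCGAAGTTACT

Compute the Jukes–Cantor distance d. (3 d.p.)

The sequences differ at 13 of 31 sites, so p = 13/31 ≈ 0.419355.
d = −(3/4) ln(1 − 4p/3) = −0.75 ln(1 − 0.55914) = −0.75 ln(0.44086)
  = −0.75 × (-0.819028) = 0.614271 substitutions/site.

0.614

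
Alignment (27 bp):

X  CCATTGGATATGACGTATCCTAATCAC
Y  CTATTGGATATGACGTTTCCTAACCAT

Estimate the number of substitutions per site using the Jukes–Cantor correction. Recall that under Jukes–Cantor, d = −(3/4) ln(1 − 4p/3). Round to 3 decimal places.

0.165

The sequences differ at 4 of 27 sites (2, 17, 24, 27), so p = 4/27 ≈ 0.148148.
d = −(3/4) ln(1 − 4p/3) = −0.75 ln(1 − 0.197531) = −0.75 ln(0.802469)
  = −0.75 × (-0.220062) = 0.165047 substitutions/site.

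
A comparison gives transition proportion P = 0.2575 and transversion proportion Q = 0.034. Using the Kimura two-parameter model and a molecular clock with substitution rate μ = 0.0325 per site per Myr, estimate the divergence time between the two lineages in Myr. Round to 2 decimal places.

6.40

Under the Kimura two-parameter model, d = −½ ln(1 − 2P − Q) − ¼ ln(1 − 2Q).
1 − 2P − Q = 0.451, giving −½ ln(0.451) = 0.398144.
1 − 2Q = 0.932, giving −¼ ln(0.932) = 0.017606.
d = 0.398144 + 0.017606 = 0.415750.
Under a molecular clock d = 2μt, so t = d/(2μ) = 0.415750 / (2 × 0.0325) = 6.40 Myr.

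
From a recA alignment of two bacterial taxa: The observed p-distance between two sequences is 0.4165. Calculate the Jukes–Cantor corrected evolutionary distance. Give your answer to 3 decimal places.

d = −(3/4) ln(1 − 4p/3) = −0.75 ln(1 − 0.555333) = −0.75 ln(0.444667)
  = −0.75 × (-0.810430) = 0.607823 substitutions/site.

0.608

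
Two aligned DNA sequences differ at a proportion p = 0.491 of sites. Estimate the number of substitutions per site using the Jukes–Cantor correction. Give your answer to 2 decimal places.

d = −(3/4) ln(1 − 4p/3) = −0.75 ln(1 − 0.654667) = −0.75 ln(0.345333)
  = −0.75 × (-1.063246) = 0.797435 substitutions/site.

0.80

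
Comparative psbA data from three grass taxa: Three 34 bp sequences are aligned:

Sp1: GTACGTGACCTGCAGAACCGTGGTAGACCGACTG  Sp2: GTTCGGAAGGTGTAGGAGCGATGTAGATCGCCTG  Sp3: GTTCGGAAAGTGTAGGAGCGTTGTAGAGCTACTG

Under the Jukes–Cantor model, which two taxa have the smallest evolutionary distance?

Sp2 and Sp3

Sp1–Sp2: 12/34 differ, p = 0.353, d = 0.477.
Sp1–Sp3: 11/34 differ, p = 0.324, d = 0.423.
Sp2–Sp3: 5/34 differ, p = 0.147, d = 0.164.
The smallest distance is between Sp2 and Sp3.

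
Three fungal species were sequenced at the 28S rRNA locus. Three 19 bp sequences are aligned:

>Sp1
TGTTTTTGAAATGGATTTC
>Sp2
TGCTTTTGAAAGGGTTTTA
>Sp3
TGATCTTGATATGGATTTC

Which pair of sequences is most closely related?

Sp1 and Sp3

Sp1–Sp2: 4/19 differ, p = 0.211, d = 0.247.
Sp1–Sp3: 3/19 differ, p = 0.158, d = 0.177.
Sp2–Sp3: 6/19 differ, p = 0.316, d = 0.410.
The smallest distance is between Sp1 and Sp3.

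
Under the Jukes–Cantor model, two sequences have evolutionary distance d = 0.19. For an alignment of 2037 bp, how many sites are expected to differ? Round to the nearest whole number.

Invert JC69: p = (3/4)(1 − e^(−4d/3)) = 0.75 × (1 − e^(-0.253333)) = 0.75 × (1 − 0.776209) = 0.167843.
Expected differing sites = pL ≈ 0.167843 × 2037 = 341.896191 ≈ 342.

342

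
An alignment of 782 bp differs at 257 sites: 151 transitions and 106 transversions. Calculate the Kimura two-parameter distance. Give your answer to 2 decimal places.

0.45

P = 151/782 ≈ 0.193095 and Q = 106/782 ≈ 0.13555.
Under the Kimura two-parameter model, d = −½ ln(1 − 2P − Q) − ¼ ln(1 − 2Q).
1 − 2P − Q = 0.47826, giving −½ ln(0.47826) = 0.368800.
1 − 2Q = 0.7289, giving −¼ ln(0.7289) = 0.079055.
d = 0.368800 + 0.079055 = 0.447855.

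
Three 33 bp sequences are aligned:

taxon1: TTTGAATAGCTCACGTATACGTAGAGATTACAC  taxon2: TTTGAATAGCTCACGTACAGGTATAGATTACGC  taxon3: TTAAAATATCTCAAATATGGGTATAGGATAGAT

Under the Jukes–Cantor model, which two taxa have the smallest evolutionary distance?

taxon1–taxon2: 4/33 differ, p = 0.121, d = 0.132.
taxon1–taxon3: 12/33 differ, p = 0.364, d = 0.497.
taxon2–taxon3: 12/33 differ, p = 0.364, d = 0.497.
The smallest distance is between taxon1 and taxon2.

taxon1 and taxon2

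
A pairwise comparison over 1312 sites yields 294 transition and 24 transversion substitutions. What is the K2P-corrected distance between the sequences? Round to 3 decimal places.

0.323

P = 294/1312 ≈ 0.224085 and Q = 24/1312 ≈ 0.018293.
Under the Kimura two-parameter model, d = −½ ln(1 − 2P − Q) − ¼ ln(1 − 2Q).
1 − 2P − Q = 0.533537, giving −½ ln(0.533537) = 0.314113.
1 − 2Q = 0.963414, giving −¼ ln(0.963414) = 0.009318.
d = 0.314113 + 0.009318 = 0.323431.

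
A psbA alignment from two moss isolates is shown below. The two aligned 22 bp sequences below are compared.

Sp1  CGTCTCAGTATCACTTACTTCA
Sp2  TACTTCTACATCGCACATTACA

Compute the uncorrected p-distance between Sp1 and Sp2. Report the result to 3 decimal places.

0.545

The sequences differ at 12 of 22 positions.
p = 12/22 = 0.545454… ≈ 0.545 (to 3 d.p.).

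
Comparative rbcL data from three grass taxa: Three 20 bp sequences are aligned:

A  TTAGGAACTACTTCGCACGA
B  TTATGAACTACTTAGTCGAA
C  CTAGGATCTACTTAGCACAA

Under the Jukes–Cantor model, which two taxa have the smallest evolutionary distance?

A and C

A–B: 6/20 differ, p = 0.300, d = 0.383.
A–C: 4/20 differ, p = 0.200, d = 0.233.
B–C: 6/20 differ, p = 0.300, d = 0.383.
The smallest distance is between A and C.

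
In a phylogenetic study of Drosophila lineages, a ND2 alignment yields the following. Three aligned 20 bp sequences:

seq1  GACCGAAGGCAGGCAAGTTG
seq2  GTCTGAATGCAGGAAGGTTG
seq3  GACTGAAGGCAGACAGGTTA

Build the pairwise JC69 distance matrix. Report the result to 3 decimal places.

d(seq1,seq2) = 0.304, d(seq1,seq3) = 0.233, d(seq2,seq3) = 0.304

seq1–seq2: 5/20 sites differ → p = 0.25, d = −0.75 ln(1 − 0.333333) = 0.304098 ≈ 0.304.
seq1–seq3: 4/20 sites differ → p = 0.2, d = −0.75 ln(1 − 0.266667) = 0.232617 ≈ 0.233.
seq2–seq3: 5/20 sites differ → p = 0.25, d = −0.75 ln(1 − 0.333333) = 0.304098 ≈ 0.304.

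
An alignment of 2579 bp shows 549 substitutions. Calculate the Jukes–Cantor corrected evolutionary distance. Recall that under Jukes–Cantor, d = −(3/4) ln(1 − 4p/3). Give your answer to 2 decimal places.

0.25

p = 549/2579 ≈ 0.212873.
d = −(3/4) ln(1 − 4p/3) = −0.75 ln(1 − 0.283831) = −0.75 ln(0.716169)
  = −0.75 × (-0.333839) = 0.250379 substitutions/site.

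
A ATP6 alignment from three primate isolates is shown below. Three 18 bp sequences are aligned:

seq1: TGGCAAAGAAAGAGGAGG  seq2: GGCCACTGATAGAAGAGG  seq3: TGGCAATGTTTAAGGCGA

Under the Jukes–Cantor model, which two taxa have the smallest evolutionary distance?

seq1 and seq2

seq1–seq2: 6/18 differ, p = 0.333, d = 0.441.
seq1–seq3: 7/18 differ, p = 0.389, d = 0.548.
seq2–seq3: 9/18 differ, p = 0.500, d = 0.824.
The smallest distance is between seq1 and seq2.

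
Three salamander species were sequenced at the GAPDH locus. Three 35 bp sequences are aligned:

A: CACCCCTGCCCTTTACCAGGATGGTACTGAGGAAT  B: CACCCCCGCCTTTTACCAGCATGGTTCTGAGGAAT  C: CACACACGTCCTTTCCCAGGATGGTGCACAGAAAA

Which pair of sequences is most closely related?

A and B

A–B: 4/35 differ, p = 0.114, d = 0.124.
A–C: 10/35 differ, p = 0.286, d = 0.360.
B–C: 11/35 differ, p = 0.314, d = 0.407.
The smallest distance is between A and B.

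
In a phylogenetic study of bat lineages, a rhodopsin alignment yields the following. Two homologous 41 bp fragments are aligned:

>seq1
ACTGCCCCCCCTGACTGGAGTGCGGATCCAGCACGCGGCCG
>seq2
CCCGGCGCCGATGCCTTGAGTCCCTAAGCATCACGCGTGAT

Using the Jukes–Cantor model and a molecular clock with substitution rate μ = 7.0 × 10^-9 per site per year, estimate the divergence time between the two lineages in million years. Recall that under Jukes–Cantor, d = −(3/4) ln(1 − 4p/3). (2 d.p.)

47.16

The sequences differ at 18 of 41 sites, so p = 18/41 ≈ 0.439024.
d = −(3/4) ln(1 − 4p/3) = −0.75 ln(1 − 0.585365) = −0.75 ln(0.414635)
  = −0.75 × (-0.880357) = 0.660268 substitutions/site.
Under a molecular clock d = 2μt, so t = d/(2μ) = 0.660268 / (2 × 7.0 × 10^-9) = 47.16 million years.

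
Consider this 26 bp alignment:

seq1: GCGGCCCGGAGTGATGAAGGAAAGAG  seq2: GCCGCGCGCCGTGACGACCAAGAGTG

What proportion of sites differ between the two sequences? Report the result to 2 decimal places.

0.38

The sequences differ at 10 of 26 positions (sites 3, 6, 9, 10, 15, 18, 19, 20, 22, 25).
p = 10/26 = 0.384615… ≈ 0.38 (to 2 d.p.).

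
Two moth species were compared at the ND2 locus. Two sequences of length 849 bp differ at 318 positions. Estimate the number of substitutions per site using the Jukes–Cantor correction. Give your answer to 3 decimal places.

0.519

p = 318/849 ≈ 0.374558.
d = −(3/4) ln(1 − 4p/3) = −0.75 ln(1 − 0.499411) = −0.75 ln(0.500589)
  = −0.75 × (-0.691970) = 0.518978 substitutions/site.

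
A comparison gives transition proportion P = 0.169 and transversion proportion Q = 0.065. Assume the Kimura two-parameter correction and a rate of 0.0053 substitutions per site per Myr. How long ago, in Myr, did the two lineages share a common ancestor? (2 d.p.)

27.62

Under the Kimura two-parameter model, d = −½ ln(1 − 2P − Q) − ¼ ln(1 − 2Q).
1 − 2P − Q = 0.597, giving −½ ln(0.597) = 0.257919.
1 − 2Q = 0.87, giving −¼ ln(0.87) = 0.034816.
d = 0.257919 + 0.034816 = 0.292735.
Under a molecular clock d = 2μt, so t = d/(2μ) = 0.292735 / (2 × 0.0053) = 27.62 Myr.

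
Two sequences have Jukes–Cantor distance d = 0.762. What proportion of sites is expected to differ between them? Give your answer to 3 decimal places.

0.478

p = (3/4)(1 − e^(−4d/3)) = 0.75 × (1 − e^(-1.016)) = 0.75 × (1 − 0.362040) = 0.478470.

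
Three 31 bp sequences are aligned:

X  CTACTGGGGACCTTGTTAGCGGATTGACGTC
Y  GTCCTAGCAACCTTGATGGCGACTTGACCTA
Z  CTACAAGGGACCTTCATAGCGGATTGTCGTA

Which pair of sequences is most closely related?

X and Z

X–Y: 11/31 differ, p = 0.355, d = 0.481.
X–Z: 6/31 differ, p = 0.194, d = 0.224.
Y–Z: 11/31 differ, p = 0.355, d = 0.481.
The smallest distance is between X and Z.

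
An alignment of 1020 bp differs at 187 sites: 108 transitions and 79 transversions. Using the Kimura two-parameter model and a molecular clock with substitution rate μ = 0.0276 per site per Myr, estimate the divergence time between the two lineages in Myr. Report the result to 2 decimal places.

P = 108/1020 ≈ 0.105882 and Q = 79/1020 ≈ 0.077451.
Under the Kimura two-parameter model, d = −½ ln(1 − 2P − Q) − ¼ ln(1 − 2Q).
1 − 2P − Q = 0.710785, giving −½ ln(0.710785) = 0.170693.
1 − 2Q = 0.845098, giving −¼ ln(0.845098) = 0.042076.
d = 0.170693 + 0.042076 = 0.212769.
Under a molecular clock d = 2μt, so t = d/(2μ) = 0.212769 / (2 × 0.0276) = 3.85 Myr.

3.85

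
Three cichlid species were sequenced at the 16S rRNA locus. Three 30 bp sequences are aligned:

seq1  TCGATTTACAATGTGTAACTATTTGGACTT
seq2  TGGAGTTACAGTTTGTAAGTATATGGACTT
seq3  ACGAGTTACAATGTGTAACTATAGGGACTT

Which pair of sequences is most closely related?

seq1–seq2: 6/30 differ, p = 0.200, d = 0.233.
seq1–seq3: 4/30 differ, p = 0.133, d = 0.147.
seq2–seq3: 6/30 differ, p = 0.200, d = 0.233.
The smallest distance is between seq1 and seq3.

seq1 and seq3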